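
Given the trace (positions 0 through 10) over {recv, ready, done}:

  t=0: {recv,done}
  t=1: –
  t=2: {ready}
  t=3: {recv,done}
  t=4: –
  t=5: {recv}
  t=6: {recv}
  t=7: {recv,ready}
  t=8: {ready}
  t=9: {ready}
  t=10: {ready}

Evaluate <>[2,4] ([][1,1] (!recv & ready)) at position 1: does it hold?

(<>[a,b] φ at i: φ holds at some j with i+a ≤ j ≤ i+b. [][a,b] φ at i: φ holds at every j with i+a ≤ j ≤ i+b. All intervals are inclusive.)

Check [][1,1] (!recv & ready) at each j in [3,5]:
  j=3: fails at 4
  j=4: fails at 5
  j=5: fails at 6
No position in the window satisfies it → formula fails.

False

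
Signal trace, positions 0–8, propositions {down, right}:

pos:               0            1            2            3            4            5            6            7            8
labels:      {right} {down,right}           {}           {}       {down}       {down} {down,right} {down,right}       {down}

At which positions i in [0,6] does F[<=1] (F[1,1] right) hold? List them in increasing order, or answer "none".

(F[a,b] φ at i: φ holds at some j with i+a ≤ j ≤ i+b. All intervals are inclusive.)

Evaluate at each i in [0,6]:
  i=0: ✓ (witness j=0)
  i=1: ✗ (none in [1,2])
  i=2: ✗ (none in [2,3])
  i=3: ✗ (none in [3,4])
  i=4: ✓ (witness j=5)
  i=5: ✓ (witness j=5)
  i=6: ✓ (witness j=6)

0, 4, 5, 6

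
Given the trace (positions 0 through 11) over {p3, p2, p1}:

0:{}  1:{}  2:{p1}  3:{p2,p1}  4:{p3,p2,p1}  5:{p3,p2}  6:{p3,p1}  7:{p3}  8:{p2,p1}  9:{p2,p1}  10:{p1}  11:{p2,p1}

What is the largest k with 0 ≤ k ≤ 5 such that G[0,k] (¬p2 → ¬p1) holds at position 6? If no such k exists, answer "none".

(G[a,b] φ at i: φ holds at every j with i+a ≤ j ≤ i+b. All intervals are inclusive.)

none

(¬p2 → ¬p1) must hold from j=6 onward; find where it first fails.
  j=6: fails → no k works.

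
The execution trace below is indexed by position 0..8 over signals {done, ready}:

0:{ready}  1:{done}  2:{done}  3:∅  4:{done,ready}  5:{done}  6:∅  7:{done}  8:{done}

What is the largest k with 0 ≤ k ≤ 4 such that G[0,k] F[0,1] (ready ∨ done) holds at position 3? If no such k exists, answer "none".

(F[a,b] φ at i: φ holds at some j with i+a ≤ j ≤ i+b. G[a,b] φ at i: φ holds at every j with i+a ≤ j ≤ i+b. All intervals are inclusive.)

F[0,1] (ready ∨ done) must hold from j=3 onward; find where it first fails.
  j=3: holds
  j=4: holds
  j=5: holds
  j=6: holds
  j=7: holds
Holds through j=7; largest k = 4.

4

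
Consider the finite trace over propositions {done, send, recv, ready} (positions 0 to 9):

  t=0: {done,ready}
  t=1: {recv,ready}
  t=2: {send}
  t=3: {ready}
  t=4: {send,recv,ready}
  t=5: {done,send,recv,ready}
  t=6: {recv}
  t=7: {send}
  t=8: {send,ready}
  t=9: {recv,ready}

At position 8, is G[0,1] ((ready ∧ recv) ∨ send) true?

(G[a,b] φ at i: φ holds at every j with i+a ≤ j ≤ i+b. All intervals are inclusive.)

True

Check ((ready ∧ recv) ∨ send) at every j in [8,9]:
  j=8: true
  j=9: true
All positions satisfy it → formula holds.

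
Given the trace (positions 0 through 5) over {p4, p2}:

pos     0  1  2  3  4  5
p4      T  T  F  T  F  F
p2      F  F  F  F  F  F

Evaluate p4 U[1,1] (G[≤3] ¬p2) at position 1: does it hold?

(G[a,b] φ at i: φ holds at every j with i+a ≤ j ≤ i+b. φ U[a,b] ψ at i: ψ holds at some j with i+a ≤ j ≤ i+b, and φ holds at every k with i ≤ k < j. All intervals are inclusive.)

Yes

Need some j in [2,2] with G[≤3] ¬p2, and p4 at every k in [1,j-1].
  j=2: G[≤3] ¬p2 holds; p4 holds at every k in [1,1] → satisfied.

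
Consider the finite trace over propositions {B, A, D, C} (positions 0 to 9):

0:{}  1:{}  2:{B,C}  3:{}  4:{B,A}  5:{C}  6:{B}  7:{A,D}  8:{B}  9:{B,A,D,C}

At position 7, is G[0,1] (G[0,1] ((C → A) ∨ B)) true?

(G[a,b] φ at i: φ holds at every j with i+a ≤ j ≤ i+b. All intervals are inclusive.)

Holds

Check G[0,1] ((C → A) ∨ B) at every j in [7,8]:
  j=7: holds on [7,8]
  j=8: holds on [8,9]
All positions satisfy it → formula holds.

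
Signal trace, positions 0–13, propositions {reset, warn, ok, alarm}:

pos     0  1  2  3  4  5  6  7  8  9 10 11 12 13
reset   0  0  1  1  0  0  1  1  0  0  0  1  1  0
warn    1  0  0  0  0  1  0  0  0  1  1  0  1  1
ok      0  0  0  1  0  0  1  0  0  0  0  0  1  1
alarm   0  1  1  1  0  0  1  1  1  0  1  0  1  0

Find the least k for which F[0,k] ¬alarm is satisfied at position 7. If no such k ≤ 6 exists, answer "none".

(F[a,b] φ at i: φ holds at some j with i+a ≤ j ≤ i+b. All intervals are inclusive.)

Scan j = 7,8,… for ¬alarm:
  j=7: fails
  j=8: fails
  j=9: holds
First hit at j=9, so smallest k = 9-7 = 2.

2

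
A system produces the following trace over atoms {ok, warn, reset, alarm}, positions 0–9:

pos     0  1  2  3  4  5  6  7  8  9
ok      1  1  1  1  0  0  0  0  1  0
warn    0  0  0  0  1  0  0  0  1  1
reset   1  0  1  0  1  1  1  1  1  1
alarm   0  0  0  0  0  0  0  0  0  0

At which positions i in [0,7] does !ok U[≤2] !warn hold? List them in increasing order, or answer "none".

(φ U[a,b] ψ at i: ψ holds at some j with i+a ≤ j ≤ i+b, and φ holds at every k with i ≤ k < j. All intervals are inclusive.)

0, 1, 2, 3, 4, 5, 6, 7

Evaluate at each i in [0,7]:
  i=0: ✓ (rhs at j=0)
  i=1: ✓ (rhs at j=1)
  i=2: ✓ (rhs at j=2)
  i=3: ✓ (rhs at j=3)
  i=4: ✓ (rhs at j=5; lhs holds on [4,4])
  i=5: ✓ (rhs at j=5)
  i=6: ✓ (rhs at j=6)
  i=7: ✓ (rhs at j=7)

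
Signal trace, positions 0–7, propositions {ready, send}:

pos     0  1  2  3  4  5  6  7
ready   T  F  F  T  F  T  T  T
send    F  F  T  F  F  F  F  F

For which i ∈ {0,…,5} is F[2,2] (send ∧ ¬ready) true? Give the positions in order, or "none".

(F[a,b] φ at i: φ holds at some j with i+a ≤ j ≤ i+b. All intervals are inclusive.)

0

Evaluate at each i in [0,5]:
  i=0: ✓ (witness j=2)
  i=1: ✗ (none in [3,3])
  i=2: ✗ (none in [4,4])
  i=3: ✗ (none in [5,5])
  i=4: ✗ (none in [6,6])
  i=5: ✗ (none in [7,7])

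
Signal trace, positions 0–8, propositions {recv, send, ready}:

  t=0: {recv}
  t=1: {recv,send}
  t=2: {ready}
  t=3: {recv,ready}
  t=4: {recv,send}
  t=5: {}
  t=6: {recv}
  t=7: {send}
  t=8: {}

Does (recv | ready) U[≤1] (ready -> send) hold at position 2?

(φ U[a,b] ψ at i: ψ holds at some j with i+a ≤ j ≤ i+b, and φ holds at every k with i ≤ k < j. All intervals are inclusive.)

Does not hold

Need some j in [2,3] with (ready -> send), and (recv | ready) at every k in [2,j-1].
  j=2: (ready -> send) false.
  j=3: (ready -> send) false.
No j in the window works → until fails.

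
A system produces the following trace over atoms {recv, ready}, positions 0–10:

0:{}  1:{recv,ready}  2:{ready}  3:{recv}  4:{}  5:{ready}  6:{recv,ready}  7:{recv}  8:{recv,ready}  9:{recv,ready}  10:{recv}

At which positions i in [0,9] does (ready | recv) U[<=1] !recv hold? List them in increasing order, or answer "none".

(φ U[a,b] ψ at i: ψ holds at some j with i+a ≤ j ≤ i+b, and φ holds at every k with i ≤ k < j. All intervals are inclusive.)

Evaluate at each i in [0,9]:
  i=0: ✓ (rhs at j=0)
  i=1: ✓ (rhs at j=2; lhs holds on [1,1])
  i=2: ✓ (rhs at j=2)
  i=3: ✓ (rhs at j=4; lhs holds on [3,3])
  i=4: ✓ (rhs at j=4)
  i=5: ✓ (rhs at j=5)
  i=6: ✗ (no rhs in [6,7])
  i=7: ✗ (no rhs in [7,8])
  i=8: ✗ (no rhs in [8,9])
  i=9: ✗ (no rhs in [9,10])

0, 1, 2, 3, 4, 5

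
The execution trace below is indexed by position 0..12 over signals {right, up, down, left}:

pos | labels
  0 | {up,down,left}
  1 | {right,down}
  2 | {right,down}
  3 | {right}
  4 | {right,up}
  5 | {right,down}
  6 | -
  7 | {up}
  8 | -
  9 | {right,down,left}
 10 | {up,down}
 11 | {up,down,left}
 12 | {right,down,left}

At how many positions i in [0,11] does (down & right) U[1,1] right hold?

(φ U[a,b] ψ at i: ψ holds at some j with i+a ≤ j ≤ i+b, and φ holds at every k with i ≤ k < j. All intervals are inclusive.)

2

Evaluate at each i in [0,11]:
  i=0: ✗ (lhs fails at k=0 before rhs at j=1)
  i=1: ✓ (rhs at j=2; lhs holds on [1,1])
  i=2: ✓ (rhs at j=3; lhs holds on [2,2])
  i=3: ✗ (lhs fails at k=3 before rhs at j=4)
  i=4: ✗ (lhs fails at k=4 before rhs at j=5)
  i=5: ✗ (no rhs in [6,6])
  i=6: ✗ (no rhs in [7,7])
  i=7: ✗ (no rhs in [8,8])
  i=8: ✗ (lhs fails at k=8 before rhs at j=9)
  i=9: ✗ (no rhs in [10,10])
  i=10: ✗ (no rhs in [11,11])
  i=11: ✗ (lhs fails at k=11 before rhs at j=12)
Positions where it holds: {1, 2} → 2.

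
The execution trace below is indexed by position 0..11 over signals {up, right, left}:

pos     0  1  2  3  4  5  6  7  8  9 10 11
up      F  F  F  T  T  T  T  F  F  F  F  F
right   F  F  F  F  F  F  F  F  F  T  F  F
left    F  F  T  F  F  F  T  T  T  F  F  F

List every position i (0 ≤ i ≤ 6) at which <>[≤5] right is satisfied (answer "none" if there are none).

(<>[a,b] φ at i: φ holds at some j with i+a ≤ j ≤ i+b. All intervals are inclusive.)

4, 5, 6

Evaluate at each i in [0,6]:
  i=0: ✗ (none in [0,5])
  i=1: ✗ (none in [1,6])
  i=2: ✗ (none in [2,7])
  i=3: ✗ (none in [3,8])
  i=4: ✓ (witness j=9)
  i=5: ✓ (witness j=9)
  i=6: ✓ (witness j=9)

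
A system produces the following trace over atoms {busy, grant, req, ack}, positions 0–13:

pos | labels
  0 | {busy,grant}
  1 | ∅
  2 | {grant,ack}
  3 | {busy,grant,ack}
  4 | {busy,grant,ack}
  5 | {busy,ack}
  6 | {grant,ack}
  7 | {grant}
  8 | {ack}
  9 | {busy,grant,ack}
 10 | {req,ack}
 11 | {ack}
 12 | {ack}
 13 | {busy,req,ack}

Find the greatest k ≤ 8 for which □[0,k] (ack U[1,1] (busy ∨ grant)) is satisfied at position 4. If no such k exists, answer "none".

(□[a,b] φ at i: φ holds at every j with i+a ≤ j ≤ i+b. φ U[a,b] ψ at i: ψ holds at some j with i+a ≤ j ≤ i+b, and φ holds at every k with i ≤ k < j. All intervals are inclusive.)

2

(ack U[1,1] (busy ∨ grant)) must hold from j=4 onward; find where it first fails.
  j=4: holds
  j=5: holds
  j=6: holds
  j=7: fails
Holds on [4,6], so largest k = 2.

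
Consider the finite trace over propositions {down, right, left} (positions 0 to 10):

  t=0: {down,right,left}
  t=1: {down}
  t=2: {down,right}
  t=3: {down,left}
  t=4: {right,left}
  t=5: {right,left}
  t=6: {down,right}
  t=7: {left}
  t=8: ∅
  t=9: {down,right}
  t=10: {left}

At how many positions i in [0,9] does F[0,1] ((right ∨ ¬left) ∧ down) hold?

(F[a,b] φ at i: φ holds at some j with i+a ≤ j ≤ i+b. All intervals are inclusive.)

7

Evaluate at each i in [0,9]:
  i=0: ✓ (witness j=0)
  i=1: ✓ (witness j=1)
  i=2: ✓ (witness j=2)
  i=3: ✗ (none in [3,4])
  i=4: ✗ (none in [4,5])
  i=5: ✓ (witness j=6)
  i=6: ✓ (witness j=6)
  i=7: ✗ (none in [7,8])
  i=8: ✓ (witness j=9)
  i=9: ✓ (witness j=9)
Positions where it holds: {0, 1, 2, 5, 6, 8, 9} → 7.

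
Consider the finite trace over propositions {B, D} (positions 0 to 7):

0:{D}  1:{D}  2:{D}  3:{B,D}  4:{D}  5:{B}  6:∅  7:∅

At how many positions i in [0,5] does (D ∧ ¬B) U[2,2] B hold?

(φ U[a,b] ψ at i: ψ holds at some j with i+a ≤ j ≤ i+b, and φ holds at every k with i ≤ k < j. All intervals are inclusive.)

1

Evaluate at each i in [0,5]:
  i=0: ✗ (no rhs in [2,2])
  i=1: ✓ (rhs at j=3; lhs holds on [1,2])
  i=2: ✗ (no rhs in [4,4])
  i=3: ✗ (lhs fails at k=3 before rhs at j=5)
  i=4: ✗ (no rhs in [6,6])
  i=5: ✗ (no rhs in [7,7])
Positions where it holds: {1} → 1.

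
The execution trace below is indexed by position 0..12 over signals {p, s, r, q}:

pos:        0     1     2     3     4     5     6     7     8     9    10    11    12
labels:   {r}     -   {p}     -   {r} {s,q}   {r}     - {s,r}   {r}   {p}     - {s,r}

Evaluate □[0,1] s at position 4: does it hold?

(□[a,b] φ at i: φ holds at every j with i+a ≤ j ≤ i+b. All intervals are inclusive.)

Check s at every j in [4,5]:
  j=4: false
  j=5: true
Fails at j=4 → formula fails.

False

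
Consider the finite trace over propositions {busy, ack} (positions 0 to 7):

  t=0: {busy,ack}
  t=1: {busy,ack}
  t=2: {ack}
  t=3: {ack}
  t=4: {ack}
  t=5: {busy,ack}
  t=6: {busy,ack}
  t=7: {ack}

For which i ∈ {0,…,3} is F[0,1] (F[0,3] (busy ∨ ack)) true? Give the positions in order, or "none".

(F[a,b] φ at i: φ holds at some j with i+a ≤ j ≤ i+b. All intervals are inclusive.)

Evaluate at each i in [0,3]:
  i=0: ✓ (witness j=0)
  i=1: ✓ (witness j=1)
  i=2: ✓ (witness j=2)
  i=3: ✓ (witness j=3)

0, 1, 2, 3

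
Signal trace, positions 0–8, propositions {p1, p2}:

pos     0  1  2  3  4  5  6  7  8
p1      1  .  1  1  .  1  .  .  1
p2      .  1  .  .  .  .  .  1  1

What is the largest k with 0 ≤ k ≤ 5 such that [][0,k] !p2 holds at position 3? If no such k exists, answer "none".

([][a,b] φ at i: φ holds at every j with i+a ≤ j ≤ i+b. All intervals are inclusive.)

3

!p2 must hold from j=3 onward; find where it first fails.
  j=3: holds
  j=4: holds
  j=5: holds
  j=6: holds
  j=7: fails
Holds on [3,6], so largest k = 3.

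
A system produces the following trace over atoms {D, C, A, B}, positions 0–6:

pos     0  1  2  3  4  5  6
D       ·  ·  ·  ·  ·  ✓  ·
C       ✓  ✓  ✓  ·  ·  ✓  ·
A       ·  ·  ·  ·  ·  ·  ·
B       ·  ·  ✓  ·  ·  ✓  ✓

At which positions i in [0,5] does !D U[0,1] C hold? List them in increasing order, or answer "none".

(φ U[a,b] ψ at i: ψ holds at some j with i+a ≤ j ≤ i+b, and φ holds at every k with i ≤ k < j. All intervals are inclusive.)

0, 1, 2, 4, 5

Evaluate at each i in [0,5]:
  i=0: ✓ (rhs at j=0)
  i=1: ✓ (rhs at j=1)
  i=2: ✓ (rhs at j=2)
  i=3: ✗ (no rhs in [3,4])
  i=4: ✓ (rhs at j=5; lhs holds on [4,4])
  i=5: ✓ (rhs at j=5)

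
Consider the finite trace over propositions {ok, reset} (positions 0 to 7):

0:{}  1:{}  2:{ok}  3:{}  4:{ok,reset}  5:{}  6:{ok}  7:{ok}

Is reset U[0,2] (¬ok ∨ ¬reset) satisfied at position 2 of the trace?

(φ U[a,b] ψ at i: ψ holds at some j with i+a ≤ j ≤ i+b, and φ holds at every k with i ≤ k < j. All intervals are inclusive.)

True

Need some j in [2,4] with (¬ok ∨ ¬reset), and reset at every k in [2,j-1].
  j=2: (¬ok ∨ ¬reset) holds; no prefix to check → satisfied.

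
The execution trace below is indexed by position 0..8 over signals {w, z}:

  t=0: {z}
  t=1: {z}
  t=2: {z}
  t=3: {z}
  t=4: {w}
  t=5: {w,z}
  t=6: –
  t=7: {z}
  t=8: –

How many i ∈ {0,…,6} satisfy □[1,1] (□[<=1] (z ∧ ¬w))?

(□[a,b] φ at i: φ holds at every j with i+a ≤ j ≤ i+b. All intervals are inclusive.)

Evaluate at each i in [0,6]:
  i=0: ✓ (all of [1,1])
  i=1: ✓ (all of [2,2])
  i=2: ✗ (fails at j=3)
  i=3: ✗ (fails at j=4)
  i=4: ✗ (fails at j=5)
  i=5: ✗ (fails at j=6)
  i=6: ✗ (fails at j=7)
Positions where it holds: {0, 1} → 2.

2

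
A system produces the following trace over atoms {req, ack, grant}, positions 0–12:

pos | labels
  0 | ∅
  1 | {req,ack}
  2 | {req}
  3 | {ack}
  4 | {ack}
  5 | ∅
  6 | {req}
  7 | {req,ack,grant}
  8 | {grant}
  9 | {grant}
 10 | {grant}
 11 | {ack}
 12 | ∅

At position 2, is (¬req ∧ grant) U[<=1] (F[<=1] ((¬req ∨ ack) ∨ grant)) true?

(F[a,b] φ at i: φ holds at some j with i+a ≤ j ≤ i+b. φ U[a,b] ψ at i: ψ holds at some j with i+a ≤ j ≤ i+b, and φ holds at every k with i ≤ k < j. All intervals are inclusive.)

Need some j in [2,3] with F[<=1] ((¬req ∨ ack) ∨ grant), and (¬req ∧ grant) at every k in [2,j-1].
  j=2: F[<=1] ((¬req ∨ ack) ∨ grant) holds; no prefix to check → satisfied.

Holds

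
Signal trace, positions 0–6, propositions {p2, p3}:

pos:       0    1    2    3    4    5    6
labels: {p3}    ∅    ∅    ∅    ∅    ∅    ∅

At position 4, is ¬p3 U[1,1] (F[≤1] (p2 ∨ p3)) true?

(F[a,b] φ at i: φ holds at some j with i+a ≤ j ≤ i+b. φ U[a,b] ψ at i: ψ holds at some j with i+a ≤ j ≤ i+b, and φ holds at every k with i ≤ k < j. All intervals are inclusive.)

Need some j in [5,5] with F[≤1] (p2 ∨ p3), and ¬p3 at every k in [4,j-1].
  j=5: F[≤1] (p2 ∨ p3) — fails (none in [5,6]).
No j in the window works → until fails.

No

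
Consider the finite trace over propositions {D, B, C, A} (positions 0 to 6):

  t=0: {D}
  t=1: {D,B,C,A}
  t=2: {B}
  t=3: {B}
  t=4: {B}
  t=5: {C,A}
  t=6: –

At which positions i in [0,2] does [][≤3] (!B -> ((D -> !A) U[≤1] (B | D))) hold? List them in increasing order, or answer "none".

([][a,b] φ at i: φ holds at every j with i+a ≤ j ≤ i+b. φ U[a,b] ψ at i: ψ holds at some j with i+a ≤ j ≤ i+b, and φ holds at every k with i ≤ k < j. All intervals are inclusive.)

0, 1

Evaluate at each i in [0,2]:
  i=0: ✓ (all of [0,3])
  i=1: ✓ (all of [1,4])
  i=2: ✗ (fails at j=5)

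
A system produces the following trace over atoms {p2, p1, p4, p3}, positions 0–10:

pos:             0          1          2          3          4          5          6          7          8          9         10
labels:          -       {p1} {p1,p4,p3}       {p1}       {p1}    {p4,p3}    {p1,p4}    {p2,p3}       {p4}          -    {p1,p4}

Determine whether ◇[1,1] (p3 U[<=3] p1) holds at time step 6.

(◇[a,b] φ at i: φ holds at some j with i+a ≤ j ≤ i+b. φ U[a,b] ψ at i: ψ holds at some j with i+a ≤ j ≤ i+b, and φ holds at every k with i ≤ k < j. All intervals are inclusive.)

Does not hold

Check (p3 U[<=3] p1) at each j in [7,7]:
  j=7: fails
No position in the window satisfies it → formula fails.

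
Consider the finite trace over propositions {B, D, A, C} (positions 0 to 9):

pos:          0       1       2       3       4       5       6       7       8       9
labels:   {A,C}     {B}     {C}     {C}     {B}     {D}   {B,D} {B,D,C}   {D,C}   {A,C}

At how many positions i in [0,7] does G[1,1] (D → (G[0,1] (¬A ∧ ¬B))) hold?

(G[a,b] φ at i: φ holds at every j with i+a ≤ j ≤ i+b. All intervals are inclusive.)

Evaluate at each i in [0,7]:
  i=0: ✓ (all of [1,1])
  i=1: ✓ (all of [2,2])
  i=2: ✓ (all of [3,3])
  i=3: ✓ (all of [4,4])
  i=4: ✗ (fails at j=5)
  i=5: ✗ (fails at j=6)
  i=6: ✗ (fails at j=7)
  i=7: ✗ (fails at j=8)
Positions where it holds: {0, 1, 2, 3} → 4.

4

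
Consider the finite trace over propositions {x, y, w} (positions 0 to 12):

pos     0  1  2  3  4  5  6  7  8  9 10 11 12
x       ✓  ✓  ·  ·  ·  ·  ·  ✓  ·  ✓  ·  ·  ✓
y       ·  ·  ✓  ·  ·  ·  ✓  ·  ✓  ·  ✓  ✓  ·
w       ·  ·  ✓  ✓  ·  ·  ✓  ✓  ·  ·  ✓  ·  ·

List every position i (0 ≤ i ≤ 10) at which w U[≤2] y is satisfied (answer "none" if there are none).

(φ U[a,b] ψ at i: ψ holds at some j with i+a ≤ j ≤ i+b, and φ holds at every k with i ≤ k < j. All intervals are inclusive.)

Evaluate at each i in [0,10]:
  i=0: ✗ (lhs fails at k=0 before rhs at j=2)
  i=1: ✗ (lhs fails at k=1 before rhs at j=2)
  i=2: ✓ (rhs at j=2)
  i=3: ✗ (no rhs in [3,5])
  i=4: ✗ (lhs fails at k=4 before rhs at j=6)
  i=5: ✗ (lhs fails at k=5 before rhs at j=6)
  i=6: ✓ (rhs at j=6)
  i=7: ✓ (rhs at j=8; lhs holds on [7,7])
  i=8: ✓ (rhs at j=8)
  i=9: ✗ (lhs fails at k=9 before rhs at j=10)
  i=10: ✓ (rhs at j=10)

2, 6, 7, 8, 10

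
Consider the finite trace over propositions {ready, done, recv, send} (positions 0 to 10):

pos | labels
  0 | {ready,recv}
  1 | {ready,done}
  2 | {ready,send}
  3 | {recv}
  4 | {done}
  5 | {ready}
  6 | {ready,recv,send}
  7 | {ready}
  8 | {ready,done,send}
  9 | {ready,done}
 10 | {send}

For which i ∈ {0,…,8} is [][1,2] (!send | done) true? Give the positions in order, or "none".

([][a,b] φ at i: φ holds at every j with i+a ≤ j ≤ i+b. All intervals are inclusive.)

Evaluate at each i in [0,8]:
  i=0: ✗ (fails at j=2)
  i=1: ✗ (fails at j=2)
  i=2: ✓ (all of [3,4])
  i=3: ✓ (all of [4,5])
  i=4: ✗ (fails at j=6)
  i=5: ✗ (fails at j=6)
  i=6: ✓ (all of [7,8])
  i=7: ✓ (all of [8,9])
  i=8: ✗ (fails at j=10)

2, 3, 6, 7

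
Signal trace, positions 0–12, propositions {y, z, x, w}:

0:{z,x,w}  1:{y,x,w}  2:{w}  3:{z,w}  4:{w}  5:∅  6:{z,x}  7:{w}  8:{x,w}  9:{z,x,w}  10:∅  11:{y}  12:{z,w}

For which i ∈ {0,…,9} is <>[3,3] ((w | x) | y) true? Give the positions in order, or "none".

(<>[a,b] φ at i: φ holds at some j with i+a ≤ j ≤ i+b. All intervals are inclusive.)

0, 1, 3, 4, 5, 6, 8, 9

Evaluate at each i in [0,9]:
  i=0: ✓ (witness j=3)
  i=1: ✓ (witness j=4)
  i=2: ✗ (none in [5,5])
  i=3: ✓ (witness j=6)
  i=4: ✓ (witness j=7)
  i=5: ✓ (witness j=8)
  i=6: ✓ (witness j=9)
  i=7: ✗ (none in [10,10])
  i=8: ✓ (witness j=11)
  i=9: ✓ (witness j=12)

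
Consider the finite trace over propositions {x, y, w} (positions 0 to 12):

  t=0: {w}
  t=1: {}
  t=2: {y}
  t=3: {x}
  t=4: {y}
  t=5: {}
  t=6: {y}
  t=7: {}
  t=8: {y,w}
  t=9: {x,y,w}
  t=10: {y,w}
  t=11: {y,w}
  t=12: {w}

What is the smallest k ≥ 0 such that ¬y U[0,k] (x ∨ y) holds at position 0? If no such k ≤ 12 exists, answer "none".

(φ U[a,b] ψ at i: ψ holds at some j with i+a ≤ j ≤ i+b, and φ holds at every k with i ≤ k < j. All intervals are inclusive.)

Need earliest j ≥ 0 with (x ∨ y), and ¬y at every k in [0,j-1].
  j=0: rhs fails.
  j=1: rhs fails.
  j=2: rhs holds; lhs holds on [0,1]. k = 2.

2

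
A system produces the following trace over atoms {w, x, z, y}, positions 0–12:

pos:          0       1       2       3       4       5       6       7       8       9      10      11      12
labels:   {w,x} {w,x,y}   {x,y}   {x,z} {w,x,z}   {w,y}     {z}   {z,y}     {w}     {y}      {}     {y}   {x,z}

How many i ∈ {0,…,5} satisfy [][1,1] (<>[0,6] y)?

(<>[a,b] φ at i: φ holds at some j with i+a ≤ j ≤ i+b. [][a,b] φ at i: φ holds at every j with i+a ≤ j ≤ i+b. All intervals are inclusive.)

Evaluate at each i in [0,5]:
  i=0: ✓ (all of [1,1])
  i=1: ✓ (all of [2,2])
  i=2: ✓ (all of [3,3])
  i=3: ✓ (all of [4,4])
  i=4: ✓ (all of [5,5])
  i=5: ✓ (all of [6,6])
Positions where it holds: {0, 1, 2, 3, 4, 5} → 6.

6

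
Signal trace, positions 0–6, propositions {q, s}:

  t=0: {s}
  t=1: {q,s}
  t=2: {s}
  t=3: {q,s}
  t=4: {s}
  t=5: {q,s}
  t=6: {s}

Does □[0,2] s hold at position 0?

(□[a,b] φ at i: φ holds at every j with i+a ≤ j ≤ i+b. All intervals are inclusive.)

Check s at every j in [0,2]:
  j=0: true
  j=1: true
  j=2: true
All positions satisfy it → formula holds.

Yes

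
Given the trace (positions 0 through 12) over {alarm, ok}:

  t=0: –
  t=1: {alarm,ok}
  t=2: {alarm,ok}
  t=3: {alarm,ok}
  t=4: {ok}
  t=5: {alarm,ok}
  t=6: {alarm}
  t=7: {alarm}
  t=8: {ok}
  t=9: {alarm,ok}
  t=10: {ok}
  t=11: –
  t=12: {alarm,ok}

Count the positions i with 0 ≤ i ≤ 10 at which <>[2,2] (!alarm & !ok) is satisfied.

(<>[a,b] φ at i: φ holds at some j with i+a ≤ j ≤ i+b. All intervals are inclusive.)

Evaluate at each i in [0,10]:
  i=0: ✗ (none in [2,2])
  i=1: ✗ (none in [3,3])
  i=2: ✗ (none in [4,4])
  i=3: ✗ (none in [5,5])
  i=4: ✗ (none in [6,6])
  i=5: ✗ (none in [7,7])
  i=6: ✗ (none in [8,8])
  i=7: ✗ (none in [9,9])
  i=8: ✗ (none in [10,10])
  i=9: ✓ (witness j=11)
  i=10: ✗ (none in [12,12])
Positions where it holds: {9} → 1.

1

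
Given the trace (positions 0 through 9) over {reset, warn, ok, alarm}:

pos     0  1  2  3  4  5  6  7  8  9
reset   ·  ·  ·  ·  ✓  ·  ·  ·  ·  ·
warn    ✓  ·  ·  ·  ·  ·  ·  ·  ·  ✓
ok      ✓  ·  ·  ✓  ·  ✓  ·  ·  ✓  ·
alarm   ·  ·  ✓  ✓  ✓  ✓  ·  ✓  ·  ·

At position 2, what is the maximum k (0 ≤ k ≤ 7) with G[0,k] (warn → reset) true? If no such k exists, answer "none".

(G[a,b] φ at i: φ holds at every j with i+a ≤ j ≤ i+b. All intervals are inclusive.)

(warn → reset) must hold from j=2 onward; find where it first fails.
  j=2: holds
  j=3: holds
  j=4: holds
  j=5: holds
  j=6: holds
  j=7: holds
  j=8: holds
  j=9: fails
Holds on [2,8], so largest k = 6.

6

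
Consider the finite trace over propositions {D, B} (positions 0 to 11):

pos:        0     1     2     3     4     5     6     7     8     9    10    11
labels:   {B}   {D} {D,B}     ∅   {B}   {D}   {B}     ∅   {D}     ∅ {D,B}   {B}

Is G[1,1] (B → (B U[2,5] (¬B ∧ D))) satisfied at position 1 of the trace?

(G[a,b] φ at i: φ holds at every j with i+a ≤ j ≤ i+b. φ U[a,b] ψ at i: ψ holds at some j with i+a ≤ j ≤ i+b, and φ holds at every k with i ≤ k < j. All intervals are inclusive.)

No

Check (B → (B U[2,5] (¬B ∧ D))) at every j in [2,2]:
  j=2: antecedent true; consequent fails → ✗
Fails at j=2 → formula fails.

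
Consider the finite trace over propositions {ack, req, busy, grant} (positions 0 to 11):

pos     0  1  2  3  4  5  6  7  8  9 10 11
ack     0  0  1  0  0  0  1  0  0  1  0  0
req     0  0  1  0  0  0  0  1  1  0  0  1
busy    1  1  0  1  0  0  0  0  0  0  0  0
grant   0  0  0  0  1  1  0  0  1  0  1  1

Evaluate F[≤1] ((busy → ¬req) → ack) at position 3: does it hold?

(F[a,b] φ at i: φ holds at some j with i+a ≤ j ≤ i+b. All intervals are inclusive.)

No

Check ((busy → ¬req) → ack) at each j in [3,4]:
  j=3: false
  j=4: false
No position in the window satisfies it → formula fails.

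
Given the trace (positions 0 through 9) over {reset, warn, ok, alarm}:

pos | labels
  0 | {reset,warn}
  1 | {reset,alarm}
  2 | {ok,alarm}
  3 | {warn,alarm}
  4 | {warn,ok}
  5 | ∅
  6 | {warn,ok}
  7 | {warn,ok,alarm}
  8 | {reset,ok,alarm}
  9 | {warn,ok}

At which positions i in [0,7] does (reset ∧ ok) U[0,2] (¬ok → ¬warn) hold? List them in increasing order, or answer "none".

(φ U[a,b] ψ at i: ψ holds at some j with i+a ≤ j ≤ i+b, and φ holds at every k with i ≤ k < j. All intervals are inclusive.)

1, 2, 4, 5, 6, 7

Evaluate at each i in [0,7]:
  i=0: ✗ (lhs fails at k=0 before rhs at j=1)
  i=1: ✓ (rhs at j=1)
  i=2: ✓ (rhs at j=2)
  i=3: ✗ (lhs fails at k=3 before rhs at j=4)
  i=4: ✓ (rhs at j=4)
  i=5: ✓ (rhs at j=5)
  i=6: ✓ (rhs at j=6)
  i=7: ✓ (rhs at j=7)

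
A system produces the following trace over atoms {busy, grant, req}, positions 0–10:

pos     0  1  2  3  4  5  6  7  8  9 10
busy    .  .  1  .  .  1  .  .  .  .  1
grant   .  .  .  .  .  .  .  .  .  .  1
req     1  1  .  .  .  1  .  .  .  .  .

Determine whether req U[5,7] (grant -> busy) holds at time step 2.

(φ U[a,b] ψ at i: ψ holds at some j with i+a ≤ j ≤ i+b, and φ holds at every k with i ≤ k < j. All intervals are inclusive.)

False

Need some j in [7,9] with (grant -> busy), and req at every k in [2,j-1].
  j=7: (grant -> busy) holds, but req fails at k=2 → not this j.
  j=8: (grant -> busy) holds, but req fails at k=2 → not this j.
  j=9: (grant -> busy) holds, but req fails at k=2 → not this j.
No j in the window works → until fails.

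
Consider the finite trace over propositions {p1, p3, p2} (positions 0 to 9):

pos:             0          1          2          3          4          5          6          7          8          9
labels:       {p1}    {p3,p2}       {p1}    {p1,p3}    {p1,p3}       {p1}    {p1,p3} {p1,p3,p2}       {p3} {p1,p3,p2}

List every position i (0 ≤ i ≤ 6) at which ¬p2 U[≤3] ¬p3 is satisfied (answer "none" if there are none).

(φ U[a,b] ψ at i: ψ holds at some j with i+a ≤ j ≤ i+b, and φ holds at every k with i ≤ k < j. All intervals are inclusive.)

0, 2, 3, 4, 5

Evaluate at each i in [0,6]:
  i=0: ✓ (rhs at j=0)
  i=1: ✗ (lhs fails at k=1 before rhs at j=2)
  i=2: ✓ (rhs at j=2)
  i=3: ✓ (rhs at j=5; lhs holds on [3,4])
  i=4: ✓ (rhs at j=5; lhs holds on [4,4])
  i=5: ✓ (rhs at j=5)
  i=6: ✗ (no rhs in [6,9])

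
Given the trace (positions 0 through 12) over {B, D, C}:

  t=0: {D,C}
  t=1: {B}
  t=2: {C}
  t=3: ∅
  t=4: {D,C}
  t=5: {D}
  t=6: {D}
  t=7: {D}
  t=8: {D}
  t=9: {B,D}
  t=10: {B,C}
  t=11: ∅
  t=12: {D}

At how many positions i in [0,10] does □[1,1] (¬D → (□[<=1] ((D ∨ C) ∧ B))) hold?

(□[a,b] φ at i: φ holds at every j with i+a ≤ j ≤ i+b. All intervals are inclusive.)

Evaluate at each i in [0,10]:
  i=0: ✗ (fails at j=1)
  i=1: ✗ (fails at j=2)
  i=2: ✗ (fails at j=3)
  i=3: ✓ (all of [4,4])
  i=4: ✓ (all of [5,5])
  i=5: ✓ (all of [6,6])
  i=6: ✓ (all of [7,7])
  i=7: ✓ (all of [8,8])
  i=8: ✓ (all of [9,9])
  i=9: ✗ (fails at j=10)
  i=10: ✗ (fails at j=11)
Positions where it holds: {3, 4, 5, 6, 7, 8} → 6.

6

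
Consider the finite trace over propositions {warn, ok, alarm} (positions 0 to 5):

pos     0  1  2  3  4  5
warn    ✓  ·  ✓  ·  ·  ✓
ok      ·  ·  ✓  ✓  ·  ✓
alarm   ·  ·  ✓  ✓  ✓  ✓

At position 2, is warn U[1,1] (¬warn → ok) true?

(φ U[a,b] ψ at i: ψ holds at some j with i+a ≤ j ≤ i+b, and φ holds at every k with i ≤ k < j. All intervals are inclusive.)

Need some j in [3,3] with (¬warn → ok), and warn at every k in [2,j-1].
  j=3: (¬warn → ok) holds; warn holds at every k in [2,2] → satisfied.

Holds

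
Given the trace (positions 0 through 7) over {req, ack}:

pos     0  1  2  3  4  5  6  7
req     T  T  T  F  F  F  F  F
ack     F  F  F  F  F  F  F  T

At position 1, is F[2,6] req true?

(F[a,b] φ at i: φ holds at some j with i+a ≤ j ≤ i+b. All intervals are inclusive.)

No

Check req at each j in [3,7]:
  j=3: false
  j=4: false
  j=5: false
  j=6: false
  j=7: false
No position in the window satisfies it → formula fails.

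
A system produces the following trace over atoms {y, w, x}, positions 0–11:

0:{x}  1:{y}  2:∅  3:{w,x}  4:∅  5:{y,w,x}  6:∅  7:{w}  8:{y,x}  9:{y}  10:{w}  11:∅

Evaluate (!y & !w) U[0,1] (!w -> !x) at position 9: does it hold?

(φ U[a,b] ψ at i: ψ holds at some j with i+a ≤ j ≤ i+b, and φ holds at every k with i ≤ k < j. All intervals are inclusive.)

Holds

Need some j in [9,10] with (!w -> !x), and (!y & !w) at every k in [9,j-1].
  j=9: (!w -> !x) holds; no prefix to check → satisfied.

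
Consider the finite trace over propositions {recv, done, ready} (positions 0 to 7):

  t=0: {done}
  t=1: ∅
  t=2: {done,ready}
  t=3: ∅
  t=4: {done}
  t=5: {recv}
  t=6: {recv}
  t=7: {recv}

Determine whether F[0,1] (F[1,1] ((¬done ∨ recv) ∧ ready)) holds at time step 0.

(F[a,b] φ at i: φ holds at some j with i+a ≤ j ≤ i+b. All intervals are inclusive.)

Check F[1,1] ((¬done ∨ recv) ∧ ready) at each j in [0,1]:
  j=0: fails (none in [1,1])
  j=1: fails (none in [2,2])
No position in the window satisfies it → formula fails.

Does not hold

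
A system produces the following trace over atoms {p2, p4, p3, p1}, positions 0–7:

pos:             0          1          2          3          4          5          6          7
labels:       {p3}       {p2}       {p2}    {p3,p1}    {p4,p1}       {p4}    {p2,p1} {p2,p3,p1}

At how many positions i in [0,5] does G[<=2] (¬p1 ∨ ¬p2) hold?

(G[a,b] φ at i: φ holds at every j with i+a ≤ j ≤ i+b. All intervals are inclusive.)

4

Evaluate at each i in [0,5]:
  i=0: ✓ (all of [0,2])
  i=1: ✓ (all of [1,3])
  i=2: ✓ (all of [2,4])
  i=3: ✓ (all of [3,5])
  i=4: ✗ (fails at j=6)
  i=5: ✗ (fails at j=6)
Positions where it holds: {0, 1, 2, 3} → 4.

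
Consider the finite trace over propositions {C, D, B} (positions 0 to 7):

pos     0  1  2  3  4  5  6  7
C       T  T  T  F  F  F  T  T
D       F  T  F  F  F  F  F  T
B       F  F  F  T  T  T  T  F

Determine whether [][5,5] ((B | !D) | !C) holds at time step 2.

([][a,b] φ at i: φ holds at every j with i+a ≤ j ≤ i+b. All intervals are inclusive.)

Does not hold

Check ((B | !D) | !C) at every j in [7,7]:
  j=7: false
Fails at j=7 → formula fails.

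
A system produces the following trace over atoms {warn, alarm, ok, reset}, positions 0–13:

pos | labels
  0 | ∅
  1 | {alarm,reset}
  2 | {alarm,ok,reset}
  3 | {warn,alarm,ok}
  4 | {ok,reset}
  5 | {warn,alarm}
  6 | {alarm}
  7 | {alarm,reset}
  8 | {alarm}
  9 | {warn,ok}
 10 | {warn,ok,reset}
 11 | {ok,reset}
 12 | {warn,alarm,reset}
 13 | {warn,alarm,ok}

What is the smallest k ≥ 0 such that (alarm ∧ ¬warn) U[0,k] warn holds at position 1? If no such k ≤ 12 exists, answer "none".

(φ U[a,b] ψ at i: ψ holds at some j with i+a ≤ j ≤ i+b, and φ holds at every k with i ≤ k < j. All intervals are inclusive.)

2

Need earliest j ≥ 1 with warn, and (alarm ∧ ¬warn) at every k in [1,j-1].
  j=1: rhs fails.
  j=2: rhs fails.
  j=3: rhs holds; lhs holds on [1,2]. k = 2.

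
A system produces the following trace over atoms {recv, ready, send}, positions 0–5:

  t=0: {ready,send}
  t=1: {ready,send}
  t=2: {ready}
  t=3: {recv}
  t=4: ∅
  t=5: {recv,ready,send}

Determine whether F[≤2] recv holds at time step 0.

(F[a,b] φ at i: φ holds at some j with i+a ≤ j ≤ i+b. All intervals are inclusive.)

Check recv at each j in [0,2]:
  j=0: false
  j=1: false
  j=2: false
No position in the window satisfies it → formula fails.

No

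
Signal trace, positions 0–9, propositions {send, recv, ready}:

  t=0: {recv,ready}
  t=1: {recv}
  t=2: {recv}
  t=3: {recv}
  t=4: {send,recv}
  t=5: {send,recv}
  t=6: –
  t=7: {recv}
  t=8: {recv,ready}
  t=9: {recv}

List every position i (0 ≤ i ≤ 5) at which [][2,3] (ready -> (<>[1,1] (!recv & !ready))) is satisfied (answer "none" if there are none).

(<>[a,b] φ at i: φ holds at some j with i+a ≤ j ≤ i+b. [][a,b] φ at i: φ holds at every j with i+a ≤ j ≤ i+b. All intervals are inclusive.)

Evaluate at each i in [0,5]:
  i=0: ✓ (all of [2,3])
  i=1: ✓ (all of [3,4])
  i=2: ✓ (all of [4,5])
  i=3: ✓ (all of [5,6])
  i=4: ✓ (all of [6,7])
  i=5: ✗ (fails at j=8)

0, 1, 2, 3, 4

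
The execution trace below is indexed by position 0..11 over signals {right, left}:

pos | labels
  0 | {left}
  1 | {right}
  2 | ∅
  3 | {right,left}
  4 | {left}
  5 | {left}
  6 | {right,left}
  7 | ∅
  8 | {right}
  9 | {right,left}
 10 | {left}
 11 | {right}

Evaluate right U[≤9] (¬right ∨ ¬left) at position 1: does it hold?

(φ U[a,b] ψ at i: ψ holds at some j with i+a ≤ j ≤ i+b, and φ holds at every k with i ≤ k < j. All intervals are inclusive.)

Need some j in [1,10] with (¬right ∨ ¬left), and right at every k in [1,j-1].
  j=1: (¬right ∨ ¬left) holds; no prefix to check → satisfied.

Holds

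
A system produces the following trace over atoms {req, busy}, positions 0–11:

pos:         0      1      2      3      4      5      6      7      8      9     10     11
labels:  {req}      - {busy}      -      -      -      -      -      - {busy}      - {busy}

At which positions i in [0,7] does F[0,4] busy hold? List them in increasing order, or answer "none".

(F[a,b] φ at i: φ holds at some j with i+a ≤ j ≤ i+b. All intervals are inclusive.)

0, 1, 2, 5, 6, 7

Evaluate at each i in [0,7]:
  i=0: ✓ (witness j=2)
  i=1: ✓ (witness j=2)
  i=2: ✓ (witness j=2)
  i=3: ✗ (none in [3,7])
  i=4: ✗ (none in [4,8])
  i=5: ✓ (witness j=9)
  i=6: ✓ (witness j=9)
  i=7: ✓ (witness j=9)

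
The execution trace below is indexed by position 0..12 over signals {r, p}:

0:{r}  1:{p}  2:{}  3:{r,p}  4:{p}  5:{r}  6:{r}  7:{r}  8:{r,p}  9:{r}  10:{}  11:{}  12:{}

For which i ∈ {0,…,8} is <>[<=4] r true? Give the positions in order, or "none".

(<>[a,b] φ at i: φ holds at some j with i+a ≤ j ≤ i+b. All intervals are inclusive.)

0, 1, 2, 3, 4, 5, 6, 7, 8

Evaluate at each i in [0,8]:
  i=0: ✓ (witness j=0)
  i=1: ✓ (witness j=3)
  i=2: ✓ (witness j=3)
  i=3: ✓ (witness j=3)
  i=4: ✓ (witness j=5)
  i=5: ✓ (witness j=5)
  i=6: ✓ (witness j=6)
  i=7: ✓ (witness j=7)
  i=8: ✓ (witness j=8)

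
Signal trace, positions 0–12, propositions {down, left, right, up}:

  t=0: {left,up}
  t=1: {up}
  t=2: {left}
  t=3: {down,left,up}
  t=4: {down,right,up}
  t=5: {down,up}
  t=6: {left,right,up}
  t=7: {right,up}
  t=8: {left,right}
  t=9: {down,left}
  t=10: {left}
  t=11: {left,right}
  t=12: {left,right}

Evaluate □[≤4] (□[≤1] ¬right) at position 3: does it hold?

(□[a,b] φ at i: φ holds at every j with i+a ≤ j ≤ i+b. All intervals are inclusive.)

Check □[≤1] ¬right at every j in [3,7]:
  j=3: fails at 4
  j=4: fails at 4
  j=5: fails at 6
  j=6: fails at 6
  j=7: fails at 7
Fails at j=3 → formula fails.

No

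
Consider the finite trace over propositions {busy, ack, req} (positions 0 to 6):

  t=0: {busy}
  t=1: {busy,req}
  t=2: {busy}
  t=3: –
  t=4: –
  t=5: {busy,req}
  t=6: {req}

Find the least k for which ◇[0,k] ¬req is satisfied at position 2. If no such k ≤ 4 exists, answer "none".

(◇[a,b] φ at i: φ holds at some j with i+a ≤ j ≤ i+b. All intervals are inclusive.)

Scan j = 2,3,… for ¬req:
  j=2: holds
First hit at j=2, so smallest k = 2-2 = 0.

0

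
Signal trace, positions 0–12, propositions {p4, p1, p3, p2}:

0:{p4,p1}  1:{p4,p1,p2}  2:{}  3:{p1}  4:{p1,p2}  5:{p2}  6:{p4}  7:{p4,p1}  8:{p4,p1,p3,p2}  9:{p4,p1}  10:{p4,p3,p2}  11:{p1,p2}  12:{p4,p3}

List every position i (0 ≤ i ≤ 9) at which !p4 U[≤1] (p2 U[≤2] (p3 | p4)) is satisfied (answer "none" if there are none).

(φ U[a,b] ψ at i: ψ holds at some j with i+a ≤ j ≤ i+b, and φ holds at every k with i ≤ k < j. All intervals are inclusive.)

0, 1, 3, 4, 5, 6, 7, 8, 9

Evaluate at each i in [0,9]:
  i=0: ✓ (rhs at j=0)
  i=1: ✓ (rhs at j=1)
  i=2: ✗ (no rhs in [2,3])
  i=3: ✓ (rhs at j=4; lhs holds on [3,3])
  i=4: ✓ (rhs at j=4)
  i=5: ✓ (rhs at j=5)
  i=6: ✓ (rhs at j=6)
  i=7: ✓ (rhs at j=7)
  i=8: ✓ (rhs at j=8)
  i=9: ✓ (rhs at j=9)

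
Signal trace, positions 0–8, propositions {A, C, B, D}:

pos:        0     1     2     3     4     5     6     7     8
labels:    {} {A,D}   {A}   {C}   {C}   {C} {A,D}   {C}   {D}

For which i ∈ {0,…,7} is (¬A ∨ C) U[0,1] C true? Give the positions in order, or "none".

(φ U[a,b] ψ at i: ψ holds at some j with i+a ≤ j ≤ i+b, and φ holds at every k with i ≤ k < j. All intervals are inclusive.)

3, 4, 5, 7

Evaluate at each i in [0,7]:
  i=0: ✗ (no rhs in [0,1])
  i=1: ✗ (no rhs in [1,2])
  i=2: ✗ (lhs fails at k=2 before rhs at j=3)
  i=3: ✓ (rhs at j=3)
  i=4: ✓ (rhs at j=4)
  i=5: ✓ (rhs at j=5)
  i=6: ✗ (lhs fails at k=6 before rhs at j=7)
  i=7: ✓ (rhs at j=7)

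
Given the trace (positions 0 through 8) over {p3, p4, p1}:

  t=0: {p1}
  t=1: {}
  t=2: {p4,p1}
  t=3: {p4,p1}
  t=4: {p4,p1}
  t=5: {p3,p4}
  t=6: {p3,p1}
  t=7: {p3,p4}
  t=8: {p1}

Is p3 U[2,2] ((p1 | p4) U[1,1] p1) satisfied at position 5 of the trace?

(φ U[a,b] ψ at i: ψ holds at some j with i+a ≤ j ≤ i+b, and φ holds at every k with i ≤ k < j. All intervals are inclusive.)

True

Need some j in [7,7] with ((p1 | p4) U[1,1] p1), and p3 at every k in [5,j-1].
  j=7: ((p1 | p4) U[1,1] p1) holds; p3 holds at every k in [5,6] → satisfied.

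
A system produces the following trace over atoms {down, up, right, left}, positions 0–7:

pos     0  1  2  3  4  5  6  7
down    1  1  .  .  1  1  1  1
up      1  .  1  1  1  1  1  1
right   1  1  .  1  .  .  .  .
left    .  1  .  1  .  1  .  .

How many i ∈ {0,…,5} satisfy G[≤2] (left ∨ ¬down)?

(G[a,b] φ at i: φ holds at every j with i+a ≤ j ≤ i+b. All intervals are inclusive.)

1

Evaluate at each i in [0,5]:
  i=0: ✗ (fails at j=0)
  i=1: ✓ (all of [1,3])
  i=2: ✗ (fails at j=4)
  i=3: ✗ (fails at j=4)
  i=4: ✗ (fails at j=4)
  i=5: ✗ (fails at j=6)
Positions where it holds: {1} → 1.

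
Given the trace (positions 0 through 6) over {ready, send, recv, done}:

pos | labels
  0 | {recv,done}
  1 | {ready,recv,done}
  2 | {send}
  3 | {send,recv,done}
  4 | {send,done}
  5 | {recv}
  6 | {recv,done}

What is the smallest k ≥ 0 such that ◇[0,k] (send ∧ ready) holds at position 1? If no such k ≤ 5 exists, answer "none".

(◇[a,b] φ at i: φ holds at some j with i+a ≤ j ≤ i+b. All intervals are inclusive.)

none

Scan j = 1,2,… for (send ∧ ready):
  j=1: fails
  j=2: fails
  j=3: fails
  j=4: fails
  j=5: fails
  j=6: fails
No j in [1,6] satisfies it → none.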